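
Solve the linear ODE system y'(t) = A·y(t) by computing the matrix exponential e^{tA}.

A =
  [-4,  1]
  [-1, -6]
e^{tA} =
  [t*exp(-5*t) + exp(-5*t), t*exp(-5*t)]
  [-t*exp(-5*t), -t*exp(-5*t) + exp(-5*t)]

Strategy: write A = P · J · P⁻¹ where J is a Jordan canonical form, so e^{tA} = P · e^{tJ} · P⁻¹, and e^{tJ} can be computed block-by-block.

A has Jordan form
J =
  [-5,  1]
  [ 0, -5]
(up to reordering of blocks).

Per-block formulas:
  For a 2×2 Jordan block J_2(-5): exp(t · J_2(-5)) = e^(-5t)·(I + t·N), where N is the 2×2 nilpotent shift.

After assembling e^{tJ} and conjugating by P, we get:

e^{tA} =
  [t*exp(-5*t) + exp(-5*t), t*exp(-5*t)]
  [-t*exp(-5*t), -t*exp(-5*t) + exp(-5*t)]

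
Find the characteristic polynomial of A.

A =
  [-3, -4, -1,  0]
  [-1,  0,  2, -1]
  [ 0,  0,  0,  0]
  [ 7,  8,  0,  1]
x^4 + 2*x^3 + x^2

Expanding det(x·I − A) (e.g. by cofactor expansion or by noting that A is similar to its Jordan form J, which has the same characteristic polynomial as A) gives
  χ_A(x) = x^4 + 2*x^3 + x^2
which factors as x^2*(x + 1)^2. The eigenvalues (with algebraic multiplicities) are λ = -1 with multiplicity 2, λ = 0 with multiplicity 2.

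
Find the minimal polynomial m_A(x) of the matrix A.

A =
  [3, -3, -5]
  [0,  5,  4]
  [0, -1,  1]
x^3 - 9*x^2 + 27*x - 27

The characteristic polynomial is χ_A(x) = (x - 3)^3, so the eigenvalues are known. The minimal polynomial is
  m_A(x) = Π_λ (x − λ)^{k_λ}
where k_λ is the size of the *largest* Jordan block for λ (equivalently, the smallest k with (A − λI)^k v = 0 for every generalised eigenvector v of λ).

  λ = 3: largest Jordan block has size 3, contributing (x − 3)^3

So m_A(x) = (x - 3)^3 = x^3 - 9*x^2 + 27*x - 27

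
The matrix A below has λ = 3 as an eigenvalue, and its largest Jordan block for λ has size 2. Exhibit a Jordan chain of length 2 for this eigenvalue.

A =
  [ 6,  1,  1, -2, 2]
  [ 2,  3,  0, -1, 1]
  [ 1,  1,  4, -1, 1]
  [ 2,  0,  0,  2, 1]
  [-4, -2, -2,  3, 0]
A Jordan chain for λ = 3 of length 2:
v_1 = (3, 2, 1, 2, -4)ᵀ
v_2 = (1, 0, 0, 0, 0)ᵀ

Let N = A − (3)·I. We want v_2 with N^2 v_2 = 0 but N^1 v_2 ≠ 0; then v_{j-1} := N · v_j for j = 2, …, 2.

Pick v_2 = (1, 0, 0, 0, 0)ᵀ.
Then v_1 = N · v_2 = (3, 2, 1, 2, -4)ᵀ.

Sanity check: (A − (3)·I) v_1 = (0, 0, 0, 0, 0)ᵀ = 0. ✓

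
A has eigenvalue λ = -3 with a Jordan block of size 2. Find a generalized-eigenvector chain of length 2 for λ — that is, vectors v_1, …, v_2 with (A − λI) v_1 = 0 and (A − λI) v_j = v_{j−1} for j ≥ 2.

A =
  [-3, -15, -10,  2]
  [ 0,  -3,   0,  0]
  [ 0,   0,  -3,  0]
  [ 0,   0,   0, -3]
A Jordan chain for λ = -3 of length 2:
v_1 = (-15, 0, 0, 0)ᵀ
v_2 = (0, 1, 0, 0)ᵀ

Let N = A − (-3)·I. We want v_2 with N^2 v_2 = 0 but N^1 v_2 ≠ 0; then v_{j-1} := N · v_j for j = 2, …, 2.

Pick v_2 = (0, 1, 0, 0)ᵀ.
Then v_1 = N · v_2 = (-15, 0, 0, 0)ᵀ.

Sanity check: (A − (-3)·I) v_1 = (0, 0, 0, 0)ᵀ = 0. ✓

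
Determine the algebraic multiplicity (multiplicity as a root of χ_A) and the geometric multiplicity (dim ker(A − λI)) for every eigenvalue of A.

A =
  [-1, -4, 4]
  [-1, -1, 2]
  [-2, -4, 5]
λ = 1: alg = 3, geom = 2

Step 1 — factor the characteristic polynomial to read off the algebraic multiplicities:
  χ_A(x) = (x - 1)^3

Step 2 — compute geometric multiplicities via the rank-nullity identity g(λ) = n − rank(A − λI):
  rank(A − (1)·I) = 1, so dim ker(A − (1)·I) = n − 1 = 2

Summary:
  λ = 1: algebraic multiplicity = 3, geometric multiplicity = 2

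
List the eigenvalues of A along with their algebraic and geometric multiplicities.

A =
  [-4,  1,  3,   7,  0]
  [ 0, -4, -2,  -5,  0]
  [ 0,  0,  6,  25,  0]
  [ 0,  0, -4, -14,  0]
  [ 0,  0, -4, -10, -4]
λ = -4: alg = 5, geom = 3

Step 1 — factor the characteristic polynomial to read off the algebraic multiplicities:
  χ_A(x) = (x + 4)^5

Step 2 — compute geometric multiplicities via the rank-nullity identity g(λ) = n − rank(A − λI):
  rank(A − (-4)·I) = 2, so dim ker(A − (-4)·I) = n − 2 = 3

Summary:
  λ = -4: algebraic multiplicity = 5, geometric multiplicity = 3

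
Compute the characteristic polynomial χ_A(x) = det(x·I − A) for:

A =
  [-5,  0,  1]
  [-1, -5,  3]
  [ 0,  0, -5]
x^3 + 15*x^2 + 75*x + 125

Expanding det(x·I − A) (e.g. by cofactor expansion or by noting that A is similar to its Jordan form J, which has the same characteristic polynomial as A) gives
  χ_A(x) = x^3 + 15*x^2 + 75*x + 125
which factors as (x + 5)^3. The eigenvalues (with algebraic multiplicities) are λ = -5 with multiplicity 3.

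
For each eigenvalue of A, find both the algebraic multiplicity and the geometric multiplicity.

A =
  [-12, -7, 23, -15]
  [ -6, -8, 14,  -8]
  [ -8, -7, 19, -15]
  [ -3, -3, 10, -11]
λ = -4: alg = 3, geom = 1; λ = 0: alg = 1, geom = 1

Step 1 — factor the characteristic polynomial to read off the algebraic multiplicities:
  χ_A(x) = x*(x + 4)^3

Step 2 — compute geometric multiplicities via the rank-nullity identity g(λ) = n − rank(A − λI):
  rank(A − (-4)·I) = 3, so dim ker(A − (-4)·I) = n − 3 = 1
  rank(A − (0)·I) = 3, so dim ker(A − (0)·I) = n − 3 = 1

Summary:
  λ = -4: algebraic multiplicity = 3, geometric multiplicity = 1
  λ = 0: algebraic multiplicity = 1, geometric multiplicity = 1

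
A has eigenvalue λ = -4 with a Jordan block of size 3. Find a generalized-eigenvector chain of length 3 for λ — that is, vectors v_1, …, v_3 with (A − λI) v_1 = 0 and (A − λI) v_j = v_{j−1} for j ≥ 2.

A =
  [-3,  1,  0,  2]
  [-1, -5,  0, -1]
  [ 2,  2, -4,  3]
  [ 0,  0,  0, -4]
A Jordan chain for λ = -4 of length 3:
v_1 = (1, -1, 2, 0)ᵀ
v_2 = (2, -1, 3, 0)ᵀ
v_3 = (0, 0, 0, 1)ᵀ

Let N = A − (-4)·I. We want v_3 with N^3 v_3 = 0 but N^2 v_3 ≠ 0; then v_{j-1} := N · v_j for j = 3, …, 2.

Pick v_3 = (0, 0, 0, 1)ᵀ.
Then v_2 = N · v_3 = (2, -1, 3, 0)ᵀ.
Then v_1 = N · v_2 = (1, -1, 2, 0)ᵀ.

Sanity check: (A − (-4)·I) v_1 = (0, 0, 0, 0)ᵀ = 0. ✓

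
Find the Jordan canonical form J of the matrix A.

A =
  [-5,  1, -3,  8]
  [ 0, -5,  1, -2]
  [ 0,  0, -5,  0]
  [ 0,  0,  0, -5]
J_3(-5) ⊕ J_1(-5)

The characteristic polynomial is
  det(x·I − A) = x^4 + 20*x^3 + 150*x^2 + 500*x + 625 = (x + 5)^4

Eigenvalues and multiplicities (the geometric multiplicity of λ is n − rank(A − λI), which equals the number of Jordan blocks for λ):
  λ = -5: algebraic multiplicity = 4, geometric multiplicity = 2

Determining the block sizes for each eigenvalue:
  λ = -5: with am = 4 and gm = 2, the partition is not yet determined (e.g. several partitions of 4 into 2 parts exist). Let N = A − (-5)·I. Computing rank(N^1) = 2, rank(N^2) = 1, rank(N^3) = 0; the number of blocks of size ≥ j is rank(N^{j−1}) − rank(N^j), giving [2, 1, 1]. So we have 1 block(s) of size 3, 1 block(s) of size 1 → block sizes [3, 1]

Assembling the blocks gives a Jordan form
J =
  [-5,  1,  0,  0]
  [ 0, -5,  1,  0]
  [ 0,  0, -5,  0]
  [ 0,  0,  0, -5]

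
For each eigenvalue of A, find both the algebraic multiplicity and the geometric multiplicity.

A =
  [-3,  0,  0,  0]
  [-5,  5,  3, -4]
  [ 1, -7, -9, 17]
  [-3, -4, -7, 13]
λ = -3: alg = 1, geom = 1; λ = 3: alg = 3, geom = 1

Step 1 — factor the characteristic polynomial to read off the algebraic multiplicities:
  χ_A(x) = (x - 3)^3*(x + 3)

Step 2 — compute geometric multiplicities via the rank-nullity identity g(λ) = n − rank(A − λI):
  rank(A − (-3)·I) = 3, so dim ker(A − (-3)·I) = n − 3 = 1
  rank(A − (3)·I) = 3, so dim ker(A − (3)·I) = n − 3 = 1

Summary:
  λ = -3: algebraic multiplicity = 1, geometric multiplicity = 1
  λ = 3: algebraic multiplicity = 3, geometric multiplicity = 1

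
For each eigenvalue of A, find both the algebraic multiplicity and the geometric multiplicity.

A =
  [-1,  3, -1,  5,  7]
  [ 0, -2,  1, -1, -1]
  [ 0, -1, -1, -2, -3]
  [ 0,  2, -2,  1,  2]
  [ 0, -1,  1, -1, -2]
λ = -1: alg = 5, geom = 3

Step 1 — factor the characteristic polynomial to read off the algebraic multiplicities:
  χ_A(x) = (x + 1)^5

Step 2 — compute geometric multiplicities via the rank-nullity identity g(λ) = n − rank(A − λI):
  rank(A − (-1)·I) = 2, so dim ker(A − (-1)·I) = n − 2 = 3

Summary:
  λ = -1: algebraic multiplicity = 5, geometric multiplicity = 3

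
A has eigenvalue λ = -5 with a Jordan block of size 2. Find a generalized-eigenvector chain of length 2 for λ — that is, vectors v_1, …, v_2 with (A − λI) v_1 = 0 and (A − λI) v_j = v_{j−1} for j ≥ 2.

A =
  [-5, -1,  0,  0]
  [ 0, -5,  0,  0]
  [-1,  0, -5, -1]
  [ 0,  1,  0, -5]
A Jordan chain for λ = -5 of length 2:
v_1 = (0, 0, -1, 0)ᵀ
v_2 = (1, 0, 0, 0)ᵀ

Let N = A − (-5)·I. We want v_2 with N^2 v_2 = 0 but N^1 v_2 ≠ 0; then v_{j-1} := N · v_j for j = 2, …, 2.

Pick v_2 = (1, 0, 0, 0)ᵀ.
Then v_1 = N · v_2 = (0, 0, -1, 0)ᵀ.

Sanity check: (A − (-5)·I) v_1 = (0, 0, 0, 0)ᵀ = 0. ✓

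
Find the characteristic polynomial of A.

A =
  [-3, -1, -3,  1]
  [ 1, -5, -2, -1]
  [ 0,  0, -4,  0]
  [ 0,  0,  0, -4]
x^4 + 16*x^3 + 96*x^2 + 256*x + 256

Expanding det(x·I − A) (e.g. by cofactor expansion or by noting that A is similar to its Jordan form J, which has the same characteristic polynomial as A) gives
  χ_A(x) = x^4 + 16*x^3 + 96*x^2 + 256*x + 256
which factors as (x + 4)^4. The eigenvalues (with algebraic multiplicities) are λ = -4 with multiplicity 4.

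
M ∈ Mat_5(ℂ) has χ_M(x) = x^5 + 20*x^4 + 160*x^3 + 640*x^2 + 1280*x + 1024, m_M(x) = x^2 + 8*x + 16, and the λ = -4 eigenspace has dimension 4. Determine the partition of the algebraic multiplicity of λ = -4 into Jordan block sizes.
Block sizes for λ = -4: [2, 1, 1, 1]

Step 1 — from the characteristic polynomial, algebraic multiplicity of λ = -4 is 5. From dim ker(M − (-4)·I) = 4, there are exactly 4 Jordan blocks for λ = -4.
Step 2 — from the minimal polynomial, the factor (x + 4)^2 tells us the largest block for λ = -4 has size 2.
Step 3 — with total size 5, 4 blocks, and largest block 2, the block sizes (in nonincreasing order) are [2, 1, 1, 1].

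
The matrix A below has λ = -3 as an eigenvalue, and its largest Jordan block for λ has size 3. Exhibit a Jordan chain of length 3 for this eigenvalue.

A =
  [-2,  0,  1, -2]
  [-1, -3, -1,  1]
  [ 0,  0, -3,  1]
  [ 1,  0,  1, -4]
A Jordan chain for λ = -3 of length 3:
v_1 = (-1, 0, 1, 0)ᵀ
v_2 = (1, -1, 0, 1)ᵀ
v_3 = (1, 0, 0, 0)ᵀ

Let N = A − (-3)·I. We want v_3 with N^3 v_3 = 0 but N^2 v_3 ≠ 0; then v_{j-1} := N · v_j for j = 3, …, 2.

Pick v_3 = (1, 0, 0, 0)ᵀ.
Then v_2 = N · v_3 = (1, -1, 0, 1)ᵀ.
Then v_1 = N · v_2 = (-1, 0, 1, 0)ᵀ.

Sanity check: (A − (-3)·I) v_1 = (0, 0, 0, 0)ᵀ = 0. ✓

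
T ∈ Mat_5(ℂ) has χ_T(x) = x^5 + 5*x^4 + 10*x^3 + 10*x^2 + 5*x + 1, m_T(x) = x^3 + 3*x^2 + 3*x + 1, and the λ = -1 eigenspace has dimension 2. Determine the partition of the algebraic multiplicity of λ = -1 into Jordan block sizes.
Block sizes for λ = -1: [3, 2]

Step 1 — from the characteristic polynomial, algebraic multiplicity of λ = -1 is 5. From dim ker(T − (-1)·I) = 2, there are exactly 2 Jordan blocks for λ = -1.
Step 2 — from the minimal polynomial, the factor (x + 1)^3 tells us the largest block for λ = -1 has size 3.
Step 3 — with total size 5, 2 blocks, and largest block 3, the block sizes (in nonincreasing order) are [3, 2].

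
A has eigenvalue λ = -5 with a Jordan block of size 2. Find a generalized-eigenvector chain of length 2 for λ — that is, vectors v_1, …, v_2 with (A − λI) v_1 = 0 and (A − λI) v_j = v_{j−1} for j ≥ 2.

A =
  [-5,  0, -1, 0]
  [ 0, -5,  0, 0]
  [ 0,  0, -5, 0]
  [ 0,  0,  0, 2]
A Jordan chain for λ = -5 of length 2:
v_1 = (-1, 0, 0, 0)ᵀ
v_2 = (0, 0, 1, 0)ᵀ

Let N = A − (-5)·I. We want v_2 with N^2 v_2 = 0 but N^1 v_2 ≠ 0; then v_{j-1} := N · v_j for j = 2, …, 2.

Pick v_2 = (0, 0, 1, 0)ᵀ.
Then v_1 = N · v_2 = (-1, 0, 0, 0)ᵀ.

Sanity check: (A − (-5)·I) v_1 = (0, 0, 0, 0)ᵀ = 0. ✓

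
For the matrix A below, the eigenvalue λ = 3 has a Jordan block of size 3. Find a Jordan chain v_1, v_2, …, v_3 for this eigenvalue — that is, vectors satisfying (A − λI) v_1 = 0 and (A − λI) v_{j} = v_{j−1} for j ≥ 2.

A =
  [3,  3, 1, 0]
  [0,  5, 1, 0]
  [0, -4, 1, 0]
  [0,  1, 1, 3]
A Jordan chain for λ = 3 of length 3:
v_1 = (2, 0, 0, -2)ᵀ
v_2 = (3, 2, -4, 1)ᵀ
v_3 = (0, 1, 0, 0)ᵀ

Let N = A − (3)·I. We want v_3 with N^3 v_3 = 0 but N^2 v_3 ≠ 0; then v_{j-1} := N · v_j for j = 3, …, 2.

Pick v_3 = (0, 1, 0, 0)ᵀ.
Then v_2 = N · v_3 = (3, 2, -4, 1)ᵀ.
Then v_1 = N · v_2 = (2, 0, 0, -2)ᵀ.

Sanity check: (A − (3)·I) v_1 = (0, 0, 0, 0)ᵀ = 0. ✓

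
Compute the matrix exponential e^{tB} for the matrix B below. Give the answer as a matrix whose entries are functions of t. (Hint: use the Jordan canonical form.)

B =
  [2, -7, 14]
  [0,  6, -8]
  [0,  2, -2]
e^{tB} =
  [exp(2*t), -7*t*exp(2*t), 14*t*exp(2*t)]
  [0, 4*t*exp(2*t) + exp(2*t), -8*t*exp(2*t)]
  [0, 2*t*exp(2*t), -4*t*exp(2*t) + exp(2*t)]

Strategy: write B = P · J · P⁻¹ where J is a Jordan canonical form, so e^{tB} = P · e^{tJ} · P⁻¹, and e^{tJ} can be computed block-by-block.

B has Jordan form
J =
  [2, 1, 0]
  [0, 2, 0]
  [0, 0, 2]
(up to reordering of blocks).

Per-block formulas:
  For a 1×1 block at λ = 2: exp(t · [2]) = [e^(2t)].
  For a 2×2 Jordan block J_2(2): exp(t · J_2(2)) = e^(2t)·(I + t·N), where N is the 2×2 nilpotent shift.

After assembling e^{tJ} and conjugating by P, we get:

e^{tB} =
  [exp(2*t), -7*t*exp(2*t), 14*t*exp(2*t)]
  [0, 4*t*exp(2*t) + exp(2*t), -8*t*exp(2*t)]
  [0, 2*t*exp(2*t), -4*t*exp(2*t) + exp(2*t)]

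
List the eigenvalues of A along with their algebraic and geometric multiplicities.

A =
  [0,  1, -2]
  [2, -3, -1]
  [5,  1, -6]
λ = -3: alg = 3, geom = 1

Step 1 — factor the characteristic polynomial to read off the algebraic multiplicities:
  χ_A(x) = (x + 3)^3

Step 2 — compute geometric multiplicities via the rank-nullity identity g(λ) = n − rank(A − λI):
  rank(A − (-3)·I) = 2, so dim ker(A − (-3)·I) = n − 2 = 1

Summary:
  λ = -3: algebraic multiplicity = 3, geometric multiplicity = 1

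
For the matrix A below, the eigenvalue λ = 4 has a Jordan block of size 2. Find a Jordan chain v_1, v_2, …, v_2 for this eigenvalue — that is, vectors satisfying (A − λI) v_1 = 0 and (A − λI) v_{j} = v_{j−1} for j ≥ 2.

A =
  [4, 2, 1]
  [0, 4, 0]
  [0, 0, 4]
A Jordan chain for λ = 4 of length 2:
v_1 = (2, 0, 0)ᵀ
v_2 = (0, 1, 0)ᵀ

Let N = A − (4)·I. We want v_2 with N^2 v_2 = 0 but N^1 v_2 ≠ 0; then v_{j-1} := N · v_j for j = 2, …, 2.

Pick v_2 = (0, 1, 0)ᵀ.
Then v_1 = N · v_2 = (2, 0, 0)ᵀ.

Sanity check: (A − (4)·I) v_1 = (0, 0, 0)ᵀ = 0. ✓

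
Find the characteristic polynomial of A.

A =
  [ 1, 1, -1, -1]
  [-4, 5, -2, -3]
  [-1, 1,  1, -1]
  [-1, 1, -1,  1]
x^4 - 8*x^3 + 24*x^2 - 32*x + 16

Expanding det(x·I − A) (e.g. by cofactor expansion or by noting that A is similar to its Jordan form J, which has the same characteristic polynomial as A) gives
  χ_A(x) = x^4 - 8*x^3 + 24*x^2 - 32*x + 16
which factors as (x - 2)^4. The eigenvalues (with algebraic multiplicities) are λ = 2 with multiplicity 4.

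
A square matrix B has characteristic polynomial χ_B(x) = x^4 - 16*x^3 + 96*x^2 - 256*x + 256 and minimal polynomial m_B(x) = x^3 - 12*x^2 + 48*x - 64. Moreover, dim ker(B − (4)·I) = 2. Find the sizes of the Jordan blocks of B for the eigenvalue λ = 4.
Block sizes for λ = 4: [3, 1]

Step 1 — from the characteristic polynomial, algebraic multiplicity of λ = 4 is 4. From dim ker(B − (4)·I) = 2, there are exactly 2 Jordan blocks for λ = 4.
Step 2 — from the minimal polynomial, the factor (x − 4)^3 tells us the largest block for λ = 4 has size 3.
Step 3 — with total size 4, 2 blocks, and largest block 3, the block sizes (in nonincreasing order) are [3, 1].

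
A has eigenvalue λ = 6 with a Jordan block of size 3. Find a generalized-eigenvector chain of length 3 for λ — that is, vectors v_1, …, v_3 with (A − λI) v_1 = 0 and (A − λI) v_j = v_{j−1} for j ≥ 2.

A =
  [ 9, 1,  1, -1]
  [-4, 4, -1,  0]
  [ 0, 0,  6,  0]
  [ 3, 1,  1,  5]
A Jordan chain for λ = 6 of length 3:
v_1 = (2, -4, 0, 2)ᵀ
v_2 = (3, -4, 0, 3)ᵀ
v_3 = (1, 0, 0, 0)ᵀ

Let N = A − (6)·I. We want v_3 with N^3 v_3 = 0 but N^2 v_3 ≠ 0; then v_{j-1} := N · v_j for j = 3, …, 2.

Pick v_3 = (1, 0, 0, 0)ᵀ.
Then v_2 = N · v_3 = (3, -4, 0, 3)ᵀ.
Then v_1 = N · v_2 = (2, -4, 0, 2)ᵀ.

Sanity check: (A − (6)·I) v_1 = (0, 0, 0, 0)ᵀ = 0. ✓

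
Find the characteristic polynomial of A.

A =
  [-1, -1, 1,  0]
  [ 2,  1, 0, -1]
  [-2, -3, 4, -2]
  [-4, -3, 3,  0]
x^4 - 4*x^3 + 6*x^2 - 4*x + 1

Expanding det(x·I − A) (e.g. by cofactor expansion or by noting that A is similar to its Jordan form J, which has the same characteristic polynomial as A) gives
  χ_A(x) = x^4 - 4*x^3 + 6*x^2 - 4*x + 1
which factors as (x - 1)^4. The eigenvalues (with algebraic multiplicities) are λ = 1 with multiplicity 4.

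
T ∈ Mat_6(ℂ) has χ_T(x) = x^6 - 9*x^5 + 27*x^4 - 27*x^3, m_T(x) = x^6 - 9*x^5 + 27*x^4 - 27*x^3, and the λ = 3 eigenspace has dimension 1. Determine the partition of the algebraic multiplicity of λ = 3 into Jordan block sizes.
Block sizes for λ = 3: [3]

Step 1 — from the characteristic polynomial, algebraic multiplicity of λ = 3 is 3. From dim ker(T − (3)·I) = 1, there are exactly 1 Jordan blocks for λ = 3.
Step 2 — from the minimal polynomial, the factor (x − 3)^3 tells us the largest block for λ = 3 has size 3.
Step 3 — with total size 3, 1 blocks, and largest block 3, the block sizes (in nonincreasing order) are [3].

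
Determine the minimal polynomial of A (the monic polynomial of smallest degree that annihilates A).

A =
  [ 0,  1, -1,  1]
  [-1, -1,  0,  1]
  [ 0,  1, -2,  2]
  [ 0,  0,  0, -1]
x^3 + 3*x^2 + 3*x + 1

The characteristic polynomial is χ_A(x) = (x + 1)^4, so the eigenvalues are known. The minimal polynomial is
  m_A(x) = Π_λ (x − λ)^{k_λ}
where k_λ is the size of the *largest* Jordan block for λ (equivalently, the smallest k with (A − λI)^k v = 0 for every generalised eigenvector v of λ).

  λ = -1: largest Jordan block has size 3, contributing (x + 1)^3

So m_A(x) = (x + 1)^3 = x^3 + 3*x^2 + 3*x + 1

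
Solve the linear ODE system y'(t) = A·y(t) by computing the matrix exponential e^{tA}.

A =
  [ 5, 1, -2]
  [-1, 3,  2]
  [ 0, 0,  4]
e^{tA} =
  [t*exp(4*t) + exp(4*t), t*exp(4*t), -2*t*exp(4*t)]
  [-t*exp(4*t), -t*exp(4*t) + exp(4*t), 2*t*exp(4*t)]
  [0, 0, exp(4*t)]

Strategy: write A = P · J · P⁻¹ where J is a Jordan canonical form, so e^{tA} = P · e^{tJ} · P⁻¹, and e^{tJ} can be computed block-by-block.

A has Jordan form
J =
  [4, 1, 0]
  [0, 4, 0]
  [0, 0, 4]
(up to reordering of blocks).

Per-block formulas:
  For a 1×1 block at λ = 4: exp(t · [4]) = [e^(4t)].
  For a 2×2 Jordan block J_2(4): exp(t · J_2(4)) = e^(4t)·(I + t·N), where N is the 2×2 nilpotent shift.

After assembling e^{tJ} and conjugating by P, we get:

e^{tA} =
  [t*exp(4*t) + exp(4*t), t*exp(4*t), -2*t*exp(4*t)]
  [-t*exp(4*t), -t*exp(4*t) + exp(4*t), 2*t*exp(4*t)]
  [0, 0, exp(4*t)]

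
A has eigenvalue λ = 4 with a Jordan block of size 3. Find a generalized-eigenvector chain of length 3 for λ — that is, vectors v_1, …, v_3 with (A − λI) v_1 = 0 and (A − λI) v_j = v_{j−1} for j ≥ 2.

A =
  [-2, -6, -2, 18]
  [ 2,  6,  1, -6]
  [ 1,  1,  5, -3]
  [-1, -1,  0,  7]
A Jordan chain for λ = 4 of length 3:
v_1 = (4, -1, 0, 1)ᵀ
v_2 = (-6, 2, 1, -1)ᵀ
v_3 = (1, 0, 0, 0)ᵀ

Let N = A − (4)·I. We want v_3 with N^3 v_3 = 0 but N^2 v_3 ≠ 0; then v_{j-1} := N · v_j for j = 3, …, 2.

Pick v_3 = (1, 0, 0, 0)ᵀ.
Then v_2 = N · v_3 = (-6, 2, 1, -1)ᵀ.
Then v_1 = N · v_2 = (4, -1, 0, 1)ᵀ.

Sanity check: (A − (4)·I) v_1 = (0, 0, 0, 0)ᵀ = 0. ✓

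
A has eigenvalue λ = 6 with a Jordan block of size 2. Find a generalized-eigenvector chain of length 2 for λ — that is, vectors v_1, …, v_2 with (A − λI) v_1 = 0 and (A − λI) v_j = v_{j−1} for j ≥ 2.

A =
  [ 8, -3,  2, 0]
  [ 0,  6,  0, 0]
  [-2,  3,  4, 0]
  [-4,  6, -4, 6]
A Jordan chain for λ = 6 of length 2:
v_1 = (2, 0, -2, -4)ᵀ
v_2 = (1, 0, 0, 0)ᵀ

Let N = A − (6)·I. We want v_2 with N^2 v_2 = 0 but N^1 v_2 ≠ 0; then v_{j-1} := N · v_j for j = 2, …, 2.

Pick v_2 = (1, 0, 0, 0)ᵀ.
Then v_1 = N · v_2 = (2, 0, -2, -4)ᵀ.

Sanity check: (A − (6)·I) v_1 = (0, 0, 0, 0)ᵀ = 0. ✓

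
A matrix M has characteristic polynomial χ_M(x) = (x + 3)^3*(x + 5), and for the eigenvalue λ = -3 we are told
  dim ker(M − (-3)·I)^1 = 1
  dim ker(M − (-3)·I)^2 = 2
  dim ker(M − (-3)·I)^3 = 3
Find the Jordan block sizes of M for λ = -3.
Block sizes for λ = -3: [3]

From the dimensions of kernels of powers, the number of Jordan blocks of size at least j is d_j − d_{j−1} where d_j = dim ker(N^j) (with d_0 = 0). Computing the differences gives [1, 1, 1].
The number of blocks of size exactly k is (#blocks of size ≥ k) − (#blocks of size ≥ k + 1), so the partition is: 1 block(s) of size 3.
In nonincreasing order the block sizes are [3].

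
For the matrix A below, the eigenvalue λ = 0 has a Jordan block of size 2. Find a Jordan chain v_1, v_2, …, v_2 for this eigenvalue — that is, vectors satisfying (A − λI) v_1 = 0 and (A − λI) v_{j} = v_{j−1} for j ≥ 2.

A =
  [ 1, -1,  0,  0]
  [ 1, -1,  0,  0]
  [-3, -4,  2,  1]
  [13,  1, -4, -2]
A Jordan chain for λ = 0 of length 2:
v_1 = (1, 1, -3, 13)ᵀ
v_2 = (1, 0, 0, 0)ᵀ

Let N = A − (0)·I. We want v_2 with N^2 v_2 = 0 but N^1 v_2 ≠ 0; then v_{j-1} := N · v_j for j = 2, …, 2.

Pick v_2 = (1, 0, 0, 0)ᵀ.
Then v_1 = N · v_2 = (1, 1, -3, 13)ᵀ.

Sanity check: (A − (0)·I) v_1 = (0, 0, 0, 0)ᵀ = 0. ✓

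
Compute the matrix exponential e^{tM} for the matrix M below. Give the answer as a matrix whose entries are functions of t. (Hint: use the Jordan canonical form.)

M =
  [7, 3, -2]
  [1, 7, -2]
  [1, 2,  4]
e^{tM} =
  [t^2*exp(6*t) + t*exp(6*t) + exp(6*t), t^2*exp(6*t) + 3*t*exp(6*t), -2*t^2*exp(6*t) - 2*t*exp(6*t)]
  [t*exp(6*t), t*exp(6*t) + exp(6*t), -2*t*exp(6*t)]
  [t^2*exp(6*t)/2 + t*exp(6*t), t^2*exp(6*t)/2 + 2*t*exp(6*t), -t^2*exp(6*t) - 2*t*exp(6*t) + exp(6*t)]

Strategy: write M = P · J · P⁻¹ where J is a Jordan canonical form, so e^{tM} = P · e^{tJ} · P⁻¹, and e^{tJ} can be computed block-by-block.

M has Jordan form
J =
  [6, 1, 0]
  [0, 6, 1]
  [0, 0, 6]
(up to reordering of blocks).

Per-block formulas:
  For a 3×3 Jordan block J_3(6): exp(t · J_3(6)) = e^(6t)·(I + t·N + (t^2/2)·N^2), where N is the 3×3 nilpotent shift.

After assembling e^{tJ} and conjugating by P, we get:

e^{tM} =
  [t^2*exp(6*t) + t*exp(6*t) + exp(6*t), t^2*exp(6*t) + 3*t*exp(6*t), -2*t^2*exp(6*t) - 2*t*exp(6*t)]
  [t*exp(6*t), t*exp(6*t) + exp(6*t), -2*t*exp(6*t)]
  [t^2*exp(6*t)/2 + t*exp(6*t), t^2*exp(6*t)/2 + 2*t*exp(6*t), -t^2*exp(6*t) - 2*t*exp(6*t) + exp(6*t)]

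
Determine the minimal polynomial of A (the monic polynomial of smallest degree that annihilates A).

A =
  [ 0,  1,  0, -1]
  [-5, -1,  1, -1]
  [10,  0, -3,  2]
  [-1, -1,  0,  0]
x^3 + 3*x^2 + 3*x + 1

The characteristic polynomial is χ_A(x) = (x + 1)^4, so the eigenvalues are known. The minimal polynomial is
  m_A(x) = Π_λ (x − λ)^{k_λ}
where k_λ is the size of the *largest* Jordan block for λ (equivalently, the smallest k with (A − λI)^k v = 0 for every generalised eigenvector v of λ).

  λ = -1: largest Jordan block has size 3, contributing (x + 1)^3

So m_A(x) = (x + 1)^3 = x^3 + 3*x^2 + 3*x + 1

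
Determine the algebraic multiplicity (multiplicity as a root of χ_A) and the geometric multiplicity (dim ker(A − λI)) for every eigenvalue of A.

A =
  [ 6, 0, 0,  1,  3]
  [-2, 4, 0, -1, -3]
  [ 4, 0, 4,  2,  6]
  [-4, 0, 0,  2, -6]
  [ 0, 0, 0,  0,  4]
λ = 4: alg = 5, geom = 4

Step 1 — factor the characteristic polynomial to read off the algebraic multiplicities:
  χ_A(x) = (x - 4)^5

Step 2 — compute geometric multiplicities via the rank-nullity identity g(λ) = n − rank(A − λI):
  rank(A − (4)·I) = 1, so dim ker(A − (4)·I) = n − 1 = 4

Summary:
  λ = 4: algebraic multiplicity = 5, geometric multiplicity = 4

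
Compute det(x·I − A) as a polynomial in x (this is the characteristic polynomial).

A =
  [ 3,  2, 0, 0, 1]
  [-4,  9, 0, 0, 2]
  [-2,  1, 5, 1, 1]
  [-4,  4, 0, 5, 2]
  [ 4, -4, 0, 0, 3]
x^5 - 25*x^4 + 250*x^3 - 1250*x^2 + 3125*x - 3125

Expanding det(x·I − A) (e.g. by cofactor expansion or by noting that A is similar to its Jordan form J, which has the same characteristic polynomial as A) gives
  χ_A(x) = x^5 - 25*x^4 + 250*x^3 - 1250*x^2 + 3125*x - 3125
which factors as (x - 5)^5. The eigenvalues (with algebraic multiplicities) are λ = 5 with multiplicity 5.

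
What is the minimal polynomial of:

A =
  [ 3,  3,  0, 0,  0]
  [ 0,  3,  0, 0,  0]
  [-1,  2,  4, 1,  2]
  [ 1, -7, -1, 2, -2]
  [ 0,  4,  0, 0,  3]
x^2 - 6*x + 9

The characteristic polynomial is χ_A(x) = (x - 3)^5, so the eigenvalues are known. The minimal polynomial is
  m_A(x) = Π_λ (x − λ)^{k_λ}
where k_λ is the size of the *largest* Jordan block for λ (equivalently, the smallest k with (A − λI)^k v = 0 for every generalised eigenvector v of λ).

  λ = 3: largest Jordan block has size 2, contributing (x − 3)^2

So m_A(x) = (x - 3)^2 = x^2 - 6*x + 9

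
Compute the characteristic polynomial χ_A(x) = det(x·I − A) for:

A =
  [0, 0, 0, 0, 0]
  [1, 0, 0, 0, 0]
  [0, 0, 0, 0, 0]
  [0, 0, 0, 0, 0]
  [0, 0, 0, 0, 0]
x^5

Expanding det(x·I − A) (e.g. by cofactor expansion or by noting that A is similar to its Jordan form J, which has the same characteristic polynomial as A) gives
  χ_A(x) = x^5
which factors as x^5. The eigenvalues (with algebraic multiplicities) are λ = 0 with multiplicity 5.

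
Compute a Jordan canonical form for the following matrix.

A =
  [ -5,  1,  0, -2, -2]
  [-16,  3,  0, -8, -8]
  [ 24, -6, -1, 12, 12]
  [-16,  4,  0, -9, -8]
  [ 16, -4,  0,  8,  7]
J_2(-1) ⊕ J_1(-1) ⊕ J_1(-1) ⊕ J_1(-1)

The characteristic polynomial is
  det(x·I − A) = x^5 + 5*x^4 + 10*x^3 + 10*x^2 + 5*x + 1 = (x + 1)^5

Eigenvalues and multiplicities (the geometric multiplicity of λ is n − rank(A − λI), which equals the number of Jordan blocks for λ):
  λ = -1: algebraic multiplicity = 5, geometric multiplicity = 4

Determining the block sizes for each eigenvalue:
  λ = -1: 4 blocks summing to 5 forces exactly one block of size 2 and the rest size 1 → block sizes [2, 1, 1, 1]

Assembling the blocks gives a Jordan form
J =
  [-1,  1,  0,  0,  0]
  [ 0, -1,  0,  0,  0]
  [ 0,  0, -1,  0,  0]
  [ 0,  0,  0, -1,  0]
  [ 0,  0,  0,  0, -1]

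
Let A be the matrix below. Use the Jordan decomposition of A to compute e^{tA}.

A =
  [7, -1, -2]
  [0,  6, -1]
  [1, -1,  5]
e^{tA} =
  [-t^2*exp(6*t)/2 + t*exp(6*t) + exp(6*t), t^2*exp(6*t)/2 - t*exp(6*t), t^2*exp(6*t)/2 - 2*t*exp(6*t)]
  [-t^2*exp(6*t)/2, t^2*exp(6*t)/2 + exp(6*t), t^2*exp(6*t)/2 - t*exp(6*t)]
  [t*exp(6*t), -t*exp(6*t), -t*exp(6*t) + exp(6*t)]

Strategy: write A = P · J · P⁻¹ where J is a Jordan canonical form, so e^{tA} = P · e^{tJ} · P⁻¹, and e^{tJ} can be computed block-by-block.

A has Jordan form
J =
  [6, 1, 0]
  [0, 6, 1]
  [0, 0, 6]
(up to reordering of blocks).

Per-block formulas:
  For a 3×3 Jordan block J_3(6): exp(t · J_3(6)) = e^(6t)·(I + t·N + (t^2/2)·N^2), where N is the 3×3 nilpotent shift.

After assembling e^{tJ} and conjugating by P, we get:

e^{tA} =
  [-t^2*exp(6*t)/2 + t*exp(6*t) + exp(6*t), t^2*exp(6*t)/2 - t*exp(6*t), t^2*exp(6*t)/2 - 2*t*exp(6*t)]
  [-t^2*exp(6*t)/2, t^2*exp(6*t)/2 + exp(6*t), t^2*exp(6*t)/2 - t*exp(6*t)]
  [t*exp(6*t), -t*exp(6*t), -t*exp(6*t) + exp(6*t)]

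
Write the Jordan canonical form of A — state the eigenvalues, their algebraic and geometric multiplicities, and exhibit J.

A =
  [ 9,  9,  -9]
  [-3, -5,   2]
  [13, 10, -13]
J_3(-3)

The characteristic polynomial is
  det(x·I − A) = x^3 + 9*x^2 + 27*x + 27 = (x + 3)^3

Eigenvalues and multiplicities (the geometric multiplicity of λ is n − rank(A − λI), which equals the number of Jordan blocks for λ):
  λ = -3: algebraic multiplicity = 3, geometric multiplicity = 1

Determining the block sizes for each eigenvalue:
  λ = -3: one block (gm = 1), so the single block has size am = 3 → block sizes [3]

Assembling the blocks gives a Jordan form
J =
  [-3,  1,  0]
  [ 0, -3,  1]
  [ 0,  0, -3]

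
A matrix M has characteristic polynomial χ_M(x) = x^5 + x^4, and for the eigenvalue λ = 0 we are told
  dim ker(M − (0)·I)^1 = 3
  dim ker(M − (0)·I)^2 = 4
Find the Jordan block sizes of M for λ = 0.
Block sizes for λ = 0: [2, 1, 1]

From the dimensions of kernels of powers, the number of Jordan blocks of size at least j is d_j − d_{j−1} where d_j = dim ker(N^j) (with d_0 = 0). Computing the differences gives [3, 1].
The number of blocks of size exactly k is (#blocks of size ≥ k) − (#blocks of size ≥ k + 1), so the partition is: 2 block(s) of size 1, 1 block(s) of size 2.
In nonincreasing order the block sizes are [2, 1, 1].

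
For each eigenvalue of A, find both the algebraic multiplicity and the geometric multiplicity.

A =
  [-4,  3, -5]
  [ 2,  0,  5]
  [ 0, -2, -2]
λ = -2: alg = 3, geom = 1

Step 1 — factor the characteristic polynomial to read off the algebraic multiplicities:
  χ_A(x) = (x + 2)^3

Step 2 — compute geometric multiplicities via the rank-nullity identity g(λ) = n − rank(A − λI):
  rank(A − (-2)·I) = 2, so dim ker(A − (-2)·I) = n − 2 = 1

Summary:
  λ = -2: algebraic multiplicity = 3, geometric multiplicity = 1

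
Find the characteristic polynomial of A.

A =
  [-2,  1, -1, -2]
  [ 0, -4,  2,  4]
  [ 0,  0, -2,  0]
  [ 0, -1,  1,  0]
x^4 + 8*x^3 + 24*x^2 + 32*x + 16

Expanding det(x·I − A) (e.g. by cofactor expansion or by noting that A is similar to its Jordan form J, which has the same characteristic polynomial as A) gives
  χ_A(x) = x^4 + 8*x^3 + 24*x^2 + 32*x + 16
which factors as (x + 2)^4. The eigenvalues (with algebraic multiplicities) are λ = -2 with multiplicity 4.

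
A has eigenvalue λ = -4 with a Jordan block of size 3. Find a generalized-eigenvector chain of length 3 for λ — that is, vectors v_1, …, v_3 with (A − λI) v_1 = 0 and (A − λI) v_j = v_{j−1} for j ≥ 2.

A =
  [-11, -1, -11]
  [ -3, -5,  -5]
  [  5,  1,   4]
A Jordan chain for λ = -4 of length 3:
v_1 = (-3, -1, 2)ᵀ
v_2 = (-7, -3, 5)ᵀ
v_3 = (1, 0, 0)ᵀ

Let N = A − (-4)·I. We want v_3 with N^3 v_3 = 0 but N^2 v_3 ≠ 0; then v_{j-1} := N · v_j for j = 3, …, 2.

Pick v_3 = (1, 0, 0)ᵀ.
Then v_2 = N · v_3 = (-7, -3, 5)ᵀ.
Then v_1 = N · v_2 = (-3, -1, 2)ᵀ.

Sanity check: (A − (-4)·I) v_1 = (0, 0, 0)ᵀ = 0. ✓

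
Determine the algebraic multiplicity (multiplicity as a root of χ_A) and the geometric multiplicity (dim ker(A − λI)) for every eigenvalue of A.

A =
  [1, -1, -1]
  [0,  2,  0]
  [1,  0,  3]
λ = 2: alg = 3, geom = 1

Step 1 — factor the characteristic polynomial to read off the algebraic multiplicities:
  χ_A(x) = (x - 2)^3

Step 2 — compute geometric multiplicities via the rank-nullity identity g(λ) = n − rank(A − λI):
  rank(A − (2)·I) = 2, so dim ker(A − (2)·I) = n − 2 = 1

Summary:
  λ = 2: algebraic multiplicity = 3, geometric multiplicity = 1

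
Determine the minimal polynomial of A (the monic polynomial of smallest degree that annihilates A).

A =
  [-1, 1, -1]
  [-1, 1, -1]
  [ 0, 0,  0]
x^2

The characteristic polynomial is χ_A(x) = x^3, so the eigenvalues are known. The minimal polynomial is
  m_A(x) = Π_λ (x − λ)^{k_λ}
where k_λ is the size of the *largest* Jordan block for λ (equivalently, the smallest k with (A − λI)^k v = 0 for every generalised eigenvector v of λ).

  λ = 0: largest Jordan block has size 2, contributing (x − 0)^2

So m_A(x) = x^2 = x^2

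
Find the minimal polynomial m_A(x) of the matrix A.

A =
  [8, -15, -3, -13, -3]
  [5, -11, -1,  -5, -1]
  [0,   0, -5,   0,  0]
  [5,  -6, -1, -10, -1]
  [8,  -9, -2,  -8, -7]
x^3 + 15*x^2 + 75*x + 125

The characteristic polynomial is χ_A(x) = (x + 5)^5, so the eigenvalues are known. The minimal polynomial is
  m_A(x) = Π_λ (x − λ)^{k_λ}
where k_λ is the size of the *largest* Jordan block for λ (equivalently, the smallest k with (A − λI)^k v = 0 for every generalised eigenvector v of λ).

  λ = -5: largest Jordan block has size 3, contributing (x + 5)^3

So m_A(x) = (x + 5)^3 = x^3 + 15*x^2 + 75*x + 125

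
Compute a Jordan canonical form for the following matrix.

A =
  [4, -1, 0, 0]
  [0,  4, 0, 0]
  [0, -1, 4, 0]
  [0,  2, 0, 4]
J_2(4) ⊕ J_1(4) ⊕ J_1(4)

The characteristic polynomial is
  det(x·I − A) = x^4 - 16*x^3 + 96*x^2 - 256*x + 256 = (x - 4)^4

Eigenvalues and multiplicities (the geometric multiplicity of λ is n − rank(A − λI), which equals the number of Jordan blocks for λ):
  λ = 4: algebraic multiplicity = 4, geometric multiplicity = 3

Determining the block sizes for each eigenvalue:
  λ = 4: 3 blocks summing to 4 forces exactly one block of size 2 and the rest size 1 → block sizes [2, 1, 1]

Assembling the blocks gives a Jordan form
J =
  [4, 1, 0, 0]
  [0, 4, 0, 0]
  [0, 0, 4, 0]
  [0, 0, 0, 4]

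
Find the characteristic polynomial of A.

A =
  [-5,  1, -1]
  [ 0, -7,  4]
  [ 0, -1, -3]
x^3 + 15*x^2 + 75*x + 125

Expanding det(x·I − A) (e.g. by cofactor expansion or by noting that A is similar to its Jordan form J, which has the same characteristic polynomial as A) gives
  χ_A(x) = x^3 + 15*x^2 + 75*x + 125
which factors as (x + 5)^3. The eigenvalues (with algebraic multiplicities) are λ = -5 with multiplicity 3.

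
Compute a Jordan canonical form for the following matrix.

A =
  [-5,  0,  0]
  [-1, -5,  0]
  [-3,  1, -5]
J_3(-5)

The characteristic polynomial is
  det(x·I − A) = x^3 + 15*x^2 + 75*x + 125 = (x + 5)^3

Eigenvalues and multiplicities (the geometric multiplicity of λ is n − rank(A − λI), which equals the number of Jordan blocks for λ):
  λ = -5: algebraic multiplicity = 3, geometric multiplicity = 1

Determining the block sizes for each eigenvalue:
  λ = -5: one block (gm = 1), so the single block has size am = 3 → block sizes [3]

Assembling the blocks gives a Jordan form
J =
  [-5,  1,  0]
  [ 0, -5,  1]
  [ 0,  0, -5]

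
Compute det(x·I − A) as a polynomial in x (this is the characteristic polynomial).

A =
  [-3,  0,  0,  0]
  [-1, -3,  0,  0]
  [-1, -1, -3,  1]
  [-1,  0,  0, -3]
x^4 + 12*x^3 + 54*x^2 + 108*x + 81

Expanding det(x·I − A) (e.g. by cofactor expansion or by noting that A is similar to its Jordan form J, which has the same characteristic polynomial as A) gives
  χ_A(x) = x^4 + 12*x^3 + 54*x^2 + 108*x + 81
which factors as (x + 3)^4. The eigenvalues (with algebraic multiplicities) are λ = -3 with multiplicity 4.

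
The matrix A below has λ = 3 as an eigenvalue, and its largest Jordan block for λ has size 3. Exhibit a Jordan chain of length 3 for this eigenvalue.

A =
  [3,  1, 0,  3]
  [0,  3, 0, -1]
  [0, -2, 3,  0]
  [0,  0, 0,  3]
A Jordan chain for λ = 3 of length 3:
v_1 = (-1, 0, 2, 0)ᵀ
v_2 = (3, -1, 0, 0)ᵀ
v_3 = (0, 0, 0, 1)ᵀ

Let N = A − (3)·I. We want v_3 with N^3 v_3 = 0 but N^2 v_3 ≠ 0; then v_{j-1} := N · v_j for j = 3, …, 2.

Pick v_3 = (0, 0, 0, 1)ᵀ.
Then v_2 = N · v_3 = (3, -1, 0, 0)ᵀ.
Then v_1 = N · v_2 = (-1, 0, 2, 0)ᵀ.

Sanity check: (A − (3)·I) v_1 = (0, 0, 0, 0)ᵀ = 0. ✓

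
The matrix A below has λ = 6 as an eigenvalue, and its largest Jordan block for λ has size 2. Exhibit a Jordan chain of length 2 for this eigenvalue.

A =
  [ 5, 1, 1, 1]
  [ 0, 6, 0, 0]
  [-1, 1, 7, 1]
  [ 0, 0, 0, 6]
A Jordan chain for λ = 6 of length 2:
v_1 = (-1, 0, -1, 0)ᵀ
v_2 = (1, 0, 0, 0)ᵀ

Let N = A − (6)·I. We want v_2 with N^2 v_2 = 0 but N^1 v_2 ≠ 0; then v_{j-1} := N · v_j for j = 2, …, 2.

Pick v_2 = (1, 0, 0, 0)ᵀ.
Then v_1 = N · v_2 = (-1, 0, -1, 0)ᵀ.

Sanity check: (A − (6)·I) v_1 = (0, 0, 0, 0)ᵀ = 0. ✓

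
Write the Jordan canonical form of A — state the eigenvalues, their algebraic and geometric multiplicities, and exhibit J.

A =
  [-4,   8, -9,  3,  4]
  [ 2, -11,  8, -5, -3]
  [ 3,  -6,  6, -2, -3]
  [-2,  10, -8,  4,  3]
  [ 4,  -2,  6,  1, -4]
J_2(-3) ⊕ J_2(-1) ⊕ J_1(-1)

The characteristic polynomial is
  det(x·I − A) = x^5 + 9*x^4 + 30*x^3 + 46*x^2 + 33*x + 9 = (x + 1)^3*(x + 3)^2

Eigenvalues and multiplicities (the geometric multiplicity of λ is n − rank(A − λI), which equals the number of Jordan blocks for λ):
  λ = -3: algebraic multiplicity = 2, geometric multiplicity = 1
  λ = -1: algebraic multiplicity = 3, geometric multiplicity = 2

Determining the block sizes for each eigenvalue:
  λ = -3: one block (gm = 1), so the single block has size am = 2 → block sizes [2]
  λ = -1: 2 blocks summing to 3 forces exactly one block of size 2 and the rest size 1 → block sizes [2, 1]

Assembling the blocks gives a Jordan form
J =
  [-3,  1,  0,  0,  0]
  [ 0, -3,  0,  0,  0]
  [ 0,  0, -1,  1,  0]
  [ 0,  0,  0, -1,  0]
  [ 0,  0,  0,  0, -1]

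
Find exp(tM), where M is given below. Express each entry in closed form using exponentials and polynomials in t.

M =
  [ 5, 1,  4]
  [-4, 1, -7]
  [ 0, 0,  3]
e^{tM} =
  [2*t*exp(3*t) + exp(3*t), t*exp(3*t), t^2*exp(3*t)/2 + 4*t*exp(3*t)]
  [-4*t*exp(3*t), -2*t*exp(3*t) + exp(3*t), -t^2*exp(3*t) - 7*t*exp(3*t)]
  [0, 0, exp(3*t)]

Strategy: write M = P · J · P⁻¹ where J is a Jordan canonical form, so e^{tM} = P · e^{tJ} · P⁻¹, and e^{tJ} can be computed block-by-block.

M has Jordan form
J =
  [3, 1, 0]
  [0, 3, 1]
  [0, 0, 3]
(up to reordering of blocks).

Per-block formulas:
  For a 3×3 Jordan block J_3(3): exp(t · J_3(3)) = e^(3t)·(I + t·N + (t^2/2)·N^2), where N is the 3×3 nilpotent shift.

After assembling e^{tJ} and conjugating by P, we get:

e^{tM} =
  [2*t*exp(3*t) + exp(3*t), t*exp(3*t), t^2*exp(3*t)/2 + 4*t*exp(3*t)]
  [-4*t*exp(3*t), -2*t*exp(3*t) + exp(3*t), -t^2*exp(3*t) - 7*t*exp(3*t)]
  [0, 0, exp(3*t)]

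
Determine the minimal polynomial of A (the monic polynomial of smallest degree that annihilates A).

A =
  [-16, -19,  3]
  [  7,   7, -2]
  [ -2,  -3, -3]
x^3 + 12*x^2 + 48*x + 64

The characteristic polynomial is χ_A(x) = (x + 4)^3, so the eigenvalues are known. The minimal polynomial is
  m_A(x) = Π_λ (x − λ)^{k_λ}
where k_λ is the size of the *largest* Jordan block for λ (equivalently, the smallest k with (A − λI)^k v = 0 for every generalised eigenvector v of λ).

  λ = -4: largest Jordan block has size 3, contributing (x + 4)^3

So m_A(x) = (x + 4)^3 = x^3 + 12*x^2 + 48*x + 64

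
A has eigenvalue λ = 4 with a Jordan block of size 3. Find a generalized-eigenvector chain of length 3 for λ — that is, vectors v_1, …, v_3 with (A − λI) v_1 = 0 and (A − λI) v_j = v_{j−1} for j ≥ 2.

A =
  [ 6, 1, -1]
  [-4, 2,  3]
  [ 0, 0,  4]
A Jordan chain for λ = 4 of length 3:
v_1 = (1, -2, 0)ᵀ
v_2 = (-1, 3, 0)ᵀ
v_3 = (0, 0, 1)ᵀ

Let N = A − (4)·I. We want v_3 with N^3 v_3 = 0 but N^2 v_3 ≠ 0; then v_{j-1} := N · v_j for j = 3, …, 2.

Pick v_3 = (0, 0, 1)ᵀ.
Then v_2 = N · v_3 = (-1, 3, 0)ᵀ.
Then v_1 = N · v_2 = (1, -2, 0)ᵀ.

Sanity check: (A − (4)·I) v_1 = (0, 0, 0)ᵀ = 0. ✓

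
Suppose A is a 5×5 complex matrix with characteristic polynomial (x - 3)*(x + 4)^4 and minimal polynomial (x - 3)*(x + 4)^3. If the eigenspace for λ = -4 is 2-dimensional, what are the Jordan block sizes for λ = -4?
Block sizes for λ = -4: [3, 1]

Step 1 — from the characteristic polynomial, algebraic multiplicity of λ = -4 is 4. From dim ker(A − (-4)·I) = 2, there are exactly 2 Jordan blocks for λ = -4.
Step 2 — from the minimal polynomial, the factor (x + 4)^3 tells us the largest block for λ = -4 has size 3.
Step 3 — with total size 4, 2 blocks, and largest block 3, the block sizes (in nonincreasing order) are [3, 1].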